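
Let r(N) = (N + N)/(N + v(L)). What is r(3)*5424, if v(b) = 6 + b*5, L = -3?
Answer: -5424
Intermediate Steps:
v(b) = 6 + 5*b
r(N) = 2*N/(-9 + N) (r(N) = (N + N)/(N + (6 + 5*(-3))) = (2*N)/(N + (6 - 15)) = (2*N)/(N - 9) = (2*N)/(-9 + N) = 2*N/(-9 + N))
r(3)*5424 = (2*3/(-9 + 3))*5424 = (2*3/(-6))*5424 = (2*3*(-⅙))*5424 = -1*5424 = -5424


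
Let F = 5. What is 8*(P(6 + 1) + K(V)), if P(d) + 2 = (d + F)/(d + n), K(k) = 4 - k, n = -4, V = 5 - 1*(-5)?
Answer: -32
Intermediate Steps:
V = 10 (V = 5 + 5 = 10)
P(d) = -2 + (5 + d)/(-4 + d) (P(d) = -2 + (d + 5)/(d - 4) = -2 + (5 + d)/(-4 + d))
8*(P(6 + 1) + K(V)) = 8*((13 - (6 + 1))/(-4 + (6 + 1)) + (4 - 1*10)) = 8*((13 - 1*7)/(-4 + 7) + (4 - 10)) = 8*((13 - 7)/3 - 6) = 8*((⅓)*6 - 6) = 8*(2 - 6) = 8*(-4) = -32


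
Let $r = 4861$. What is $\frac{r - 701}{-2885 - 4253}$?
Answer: $- \frac{2080}{3569} \approx -0.5828$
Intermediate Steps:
$\frac{r - 701}{-2885 - 4253} = \frac{4861 - 701}{-2885 - 4253} = \frac{4160}{-7138} = 4160 \left(- \frac{1}{7138}\right) = - \frac{2080}{3569}$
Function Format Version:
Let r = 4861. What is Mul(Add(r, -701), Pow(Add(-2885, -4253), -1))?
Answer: Rational(-2080, 3569) ≈ -0.58280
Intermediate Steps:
Mul(Add(r, -701), Pow(Add(-2885, -4253), -1)) = Mul(Add(4861, -701), Pow(Add(-2885, -4253), -1)) = Mul(4160, Pow(-7138, -1)) = Mul(4160, Rational(-1, 7138)) = Rational(-2080, 3569)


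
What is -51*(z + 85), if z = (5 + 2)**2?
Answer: -6834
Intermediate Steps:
z = 49 (z = 7**2 = 49)
-51*(z + 85) = -51*(49 + 85) = -51*134 = -6834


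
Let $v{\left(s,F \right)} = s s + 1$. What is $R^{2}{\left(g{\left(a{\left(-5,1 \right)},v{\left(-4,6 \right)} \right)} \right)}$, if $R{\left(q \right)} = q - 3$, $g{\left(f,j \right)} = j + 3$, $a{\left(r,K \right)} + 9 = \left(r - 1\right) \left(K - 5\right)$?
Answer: $289$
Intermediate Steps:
$v{\left(s,F \right)} = 1 + s^{2}$ ($v{\left(s,F \right)} = s^{2} + 1 = 1 + s^{2}$)
$a{\left(r,K \right)} = -9 + \left(-1 + r\right) \left(-5 + K\right)$ ($a{\left(r,K \right)} = -9 + \left(r - 1\right) \left(K - 5\right) = -9 + \left(-1 + r\right) \left(-5 + K\right)$)
$g{\left(f,j \right)} = 3 + j$
$R{\left(q \right)} = -3 + q$
$R^{2}{\left(g{\left(a{\left(-5,1 \right)},v{\left(-4,6 \right)} \right)} \right)} = \left(-3 + \left(3 + \left(1 + \left(-4\right)^{2}\right)\right)\right)^{2} = \left(-3 + \left(3 + \left(1 + 16\right)\right)\right)^{2} = \left(-3 + \left(3 + 17\right)\right)^{2} = \left(-3 + 20\right)^{2} = 17^{2} = 289$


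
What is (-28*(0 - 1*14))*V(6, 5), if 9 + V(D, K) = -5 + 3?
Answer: -4312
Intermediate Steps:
V(D, K) = -11 (V(D, K) = -9 + (-5 + 3) = -9 - 2 = -11)
(-28*(0 - 1*14))*V(6, 5) = -28*(0 - 1*14)*(-11) = -28*(0 - 14)*(-11) = -28*(-14)*(-11) = 392*(-11) = -4312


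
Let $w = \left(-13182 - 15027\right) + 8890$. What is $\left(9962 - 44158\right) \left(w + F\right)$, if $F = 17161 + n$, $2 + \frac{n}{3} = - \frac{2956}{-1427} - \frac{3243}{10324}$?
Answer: $\frac{271884967970527}{3683087} \approx 7.382 \cdot 10^{7}$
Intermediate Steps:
$n = - \frac{10724139}{14732348}$ ($n = -6 + 3 \left(- \frac{2956}{-1427} - \frac{3243}{10324}\right) = -6 + 3 \left(\left(-2956\right) \left(- \frac{1}{1427}\right) - \frac{3243}{10324}\right) = -6 + 3 \left(\frac{2956}{1427} - \frac{3243}{10324}\right) = -6 + 3 \cdot \frac{25889983}{14732348} = -6 + \frac{77669949}{14732348} = - \frac{10724139}{14732348} \approx -0.72793$)
$F = \frac{252811099889}{14732348}$ ($F = 17161 - \frac{10724139}{14732348} = \frac{252811099889}{14732348} \approx 17160.0$)
$w = -19319$ ($w = -28209 + 8890 = -19319$)
$\left(9962 - 44158\right) \left(w + F\right) = \left(9962 - 44158\right) \left(-19319 + \frac{252811099889}{14732348}\right) = \left(-34196\right) \left(- \frac{31803131123}{14732348}\right) = \frac{271884967970527}{3683087}$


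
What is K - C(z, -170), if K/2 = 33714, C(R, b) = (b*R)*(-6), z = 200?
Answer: -136572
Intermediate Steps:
C(R, b) = -6*R*b (C(R, b) = (R*b)*(-6) = -6*R*b)
K = 67428 (K = 2*33714 = 67428)
K - C(z, -170) = 67428 - (-6)*200*(-170) = 67428 - 1*204000 = 67428 - 204000 = -136572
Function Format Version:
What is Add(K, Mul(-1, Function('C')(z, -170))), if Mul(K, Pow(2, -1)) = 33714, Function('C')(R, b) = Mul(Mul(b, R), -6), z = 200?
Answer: -136572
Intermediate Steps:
Function('C')(R, b) = Mul(-6, R, b) (Function('C')(R, b) = Mul(Mul(R, b), -6) = Mul(-6, R, b))
K = 67428 (K = Mul(2, 33714) = 67428)
Add(K, Mul(-1, Function('C')(z, -170))) = Add(67428, Mul(-1, Mul(-6, 200, -170))) = Add(67428, Mul(-1, 204000)) = Add(67428, -204000) = -136572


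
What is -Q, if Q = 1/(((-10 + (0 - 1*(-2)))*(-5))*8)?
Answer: -1/320 ≈ -0.0031250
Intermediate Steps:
Q = 1/320 (Q = 1/(((-10 + (0 + 2))*(-5))*8) = 1/(((-10 + 2)*(-5))*8) = 1/(-8*(-5)*8) = 1/(40*8) = 1/320 ≈ 0.0031250)
-Q = -1*1/320 = -1/320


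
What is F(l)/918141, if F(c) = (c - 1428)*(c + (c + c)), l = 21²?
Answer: -62181/43721 ≈ -1.4222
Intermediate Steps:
l = 441
F(c) = 3*c*(-1428 + c) (F(c) = (-1428 + c)*(c + 2*c) = (-1428 + c)*(3*c) = 3*c*(-1428 + c))
F(l)/918141 = (3*441*(-1428 + 441))/918141 = (3*441*(-987))*(1/918141) = -1305801*1/918141 = -62181/43721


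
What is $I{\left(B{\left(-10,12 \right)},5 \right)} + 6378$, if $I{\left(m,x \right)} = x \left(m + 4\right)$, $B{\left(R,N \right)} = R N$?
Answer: $5798$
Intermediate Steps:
$B{\left(R,N \right)} = N R$
$I{\left(m,x \right)} = x \left(4 + m\right)$
$I{\left(B{\left(-10,12 \right)},5 \right)} + 6378 = 5 \left(4 + 12 \left(-10\right)\right) + 6378 = 5 \left(4 - 120\right) + 6378 = 5 \left(-116\right) + 6378 = -580 + 6378 = 5798$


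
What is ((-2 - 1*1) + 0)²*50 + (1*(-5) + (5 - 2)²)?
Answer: 454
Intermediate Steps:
((-2 - 1*1) + 0)²*50 + (1*(-5) + (5 - 2)²) = ((-2 - 1) + 0)²*50 + (-5 + 3²) = (-3 + 0)²*50 + (-5 + 9) = (-3)²*50 + 4 = 9*50 + 4 = 450 + 4 = 454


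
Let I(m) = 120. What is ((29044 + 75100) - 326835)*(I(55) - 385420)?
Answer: 85802842300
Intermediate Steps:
((29044 + 75100) - 326835)*(I(55) - 385420) = ((29044 + 75100) - 326835)*(120 - 385420) = (104144 - 326835)*(-385300) = -222691*(-385300) = 85802842300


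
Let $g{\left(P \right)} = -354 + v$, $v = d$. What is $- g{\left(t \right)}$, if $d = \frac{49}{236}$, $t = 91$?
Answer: $\frac{83495}{236} \approx 353.79$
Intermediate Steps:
$d = \frac{49}{236}$ ($d = 49 \cdot \frac{1}{236} = \frac{49}{236} \approx 0.20763$)
$v = \frac{49}{236} \approx 0.20763$
$g{\left(P \right)} = - \frac{83495}{236}$ ($g{\left(P \right)} = -354 + \frac{49}{236} = - \frac{83495}{236}$)
$- g{\left(t \right)} = \left(-1\right) \left(- \frac{83495}{236}\right) = \frac{83495}{236}$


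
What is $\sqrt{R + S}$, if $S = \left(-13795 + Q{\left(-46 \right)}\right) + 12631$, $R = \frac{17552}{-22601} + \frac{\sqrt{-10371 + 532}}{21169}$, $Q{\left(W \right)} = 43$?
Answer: $\frac{\sqrt{-256780697369641441953 + 10813235299969 i \sqrt{9839}}}{478440569} \approx 6.9951 \cdot 10^{-5} + 33.493 i$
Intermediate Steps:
$R = - \frac{17552}{22601} + \frac{i \sqrt{9839}}{21169}$ ($R = 17552 \left(- \frac{1}{22601}\right) + \sqrt{-9839} \cdot \frac{1}{21169} = - \frac{17552}{22601} + i \sqrt{9839} \cdot \frac{1}{21169} = - \frac{17552}{22601} + \frac{i \sqrt{9839}}{21169} \approx -0.7766 + 0.0046857 i$)
$S = -1121$ ($S = \left(-13795 + 43\right) + 12631 = -13752 + 12631 = -1121$)
$\sqrt{R + S} = \sqrt{\left(- \frac{17552}{22601} + \frac{i \sqrt{9839}}{21169}\right) - 1121} = \sqrt{- \frac{25353273}{22601} + \frac{i \sqrt{9839}}{21169}}$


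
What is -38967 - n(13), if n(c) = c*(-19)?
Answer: -38720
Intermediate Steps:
n(c) = -19*c
-38967 - n(13) = -38967 - (-19)*13 = -38967 - 1*(-247) = -38967 + 247 = -38720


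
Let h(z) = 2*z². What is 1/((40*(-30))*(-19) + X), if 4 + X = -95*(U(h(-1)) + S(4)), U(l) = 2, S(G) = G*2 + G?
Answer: 1/21466 ≈ 4.6585e-5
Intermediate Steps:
S(G) = 3*G (S(G) = 2*G + G = 3*G)
X = -1334 (X = -4 - 95*(2 + 3*4) = -4 - 95*(2 + 12) = -4 - 95*14 = -4 - 1330 = -1334)
1/((40*(-30))*(-19) + X) = 1/((40*(-30))*(-19) - 1334) = 1/(-1200*(-19) - 1334) = 1/(22800 - 1334) = 1/21466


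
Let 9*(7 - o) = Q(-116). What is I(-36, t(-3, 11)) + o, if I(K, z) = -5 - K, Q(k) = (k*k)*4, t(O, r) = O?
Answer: -53482/9 ≈ -5942.4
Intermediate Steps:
Q(k) = 4*k² (Q(k) = k²*4 = 4*k²)
o = -53761/9 (o = 7 - 4*(-116)²/9 = 7 - 4*13456/9 = 7 - ⅑*53824 = 7 - 53824/9 = -53761/9 ≈ -5973.4)
I(-36, t(-3, 11)) + o = (-5 - 1*(-36)) - 53761/9 = (-5 + 36) - 53761/9 = 31 - 53761/9 = -53482/9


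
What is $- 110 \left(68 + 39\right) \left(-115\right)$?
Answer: $1353550$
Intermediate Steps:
$- 110 \left(68 + 39\right) \left(-115\right) = \left(-110\right) 107 \left(-115\right) = \left(-11770\right) \left(-115\right) = 1353550$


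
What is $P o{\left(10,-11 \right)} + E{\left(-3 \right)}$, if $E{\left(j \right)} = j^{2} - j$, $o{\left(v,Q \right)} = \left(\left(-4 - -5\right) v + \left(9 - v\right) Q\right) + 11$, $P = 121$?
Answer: $3884$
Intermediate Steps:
$o{\left(v,Q \right)} = 11 + v + Q \left(9 - v\right)$ ($o{\left(v,Q \right)} = \left(\left(-4 + 5\right) v + Q \left(9 - v\right)\right) + 11 = \left(1 v + Q \left(9 - v\right)\right) + 11 = \left(v + Q \left(9 - v\right)\right) + 11 = 11 + v + Q \left(9 - v\right)$)
$P o{\left(10,-11 \right)} + E{\left(-3 \right)} = 121 \left(11 + 10 + 9 \left(-11\right) - \left(-11\right) 10\right) - 3 \left(-1 - 3\right) = 121 \left(11 + 10 - 99 + 110\right) - -12 = 121 \cdot 32 + 12 = 3872 + 12 = 3884$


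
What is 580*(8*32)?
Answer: 148480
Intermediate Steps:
580*(8*32) = 580*256 = 148480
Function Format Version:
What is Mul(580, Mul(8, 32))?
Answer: 148480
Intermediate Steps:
Mul(580, Mul(8, 32)) = Mul(580, 256) = 148480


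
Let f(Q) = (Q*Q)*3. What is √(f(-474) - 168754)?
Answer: √505274 ≈ 710.83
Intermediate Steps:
f(Q) = 3*Q² (f(Q) = Q²*3 = 3*Q²)
√(f(-474) - 168754) = √(3*(-474)² - 168754) = √(3*224676 - 168754) = √(674028 - 168754) = √505274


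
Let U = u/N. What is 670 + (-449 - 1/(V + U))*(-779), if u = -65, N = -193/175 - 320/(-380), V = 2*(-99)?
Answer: 15580931812/44459 ≈ 3.5046e+5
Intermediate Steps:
V = -198
N = -867/3325 (N = -193*1/175 - 320*(-1/380) = -193/175 + 16/19 = -867/3325 ≈ -0.26075)
U = 216125/867 (U = -65/(-867/3325) = -65*(-3325/867) = 216125/867 ≈ 249.28)
670 + (-449 - 1/(V + U))*(-779) = 670 + (-449 - 1/(-198 + 216125/867))*(-779) = 670 + (-449 - 1/44459/867)*(-779) = 670 + (-449 - 1*867/44459)*(-779) = 670 + (-449 - 867/44459)*(-779) = 670 - 19962958/44459*(-779) = 670 + 15551144282/44459 = 15580931812/44459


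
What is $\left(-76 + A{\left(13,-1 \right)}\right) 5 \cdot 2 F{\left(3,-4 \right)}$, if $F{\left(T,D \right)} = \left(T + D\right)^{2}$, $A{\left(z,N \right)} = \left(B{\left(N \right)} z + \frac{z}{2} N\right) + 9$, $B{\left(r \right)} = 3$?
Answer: $-345$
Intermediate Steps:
$A{\left(z,N \right)} = 9 + 3 z + \frac{N z}{2}$ ($A{\left(z,N \right)} = \left(3 z + \frac{z}{2} N\right) + 9 = \left(3 z + \frac{N z}{2}\right) + 9 = 9 + 3 z + \frac{N z}{2}$)
$F{\left(T,D \right)} = \left(D + T\right)^{2}$
$\left(-76 + A{\left(13,-1 \right)}\right) 5 \cdot 2 F{\left(3,-4 \right)} = \left(-76 + \left(9 + 3 \cdot 13 + \frac{1}{2} \left(-1\right) 13\right)\right) 5 \cdot 2 \left(-4 + 3\right)^{2} = \left(-76 + \left(9 + 39 - \frac{13}{2}\right)\right) 10 \left(-1\right)^{2} = \left(-76 + \frac{83}{2}\right) 10 \cdot 1 = \left(- \frac{69}{2}\right) 10 = -345$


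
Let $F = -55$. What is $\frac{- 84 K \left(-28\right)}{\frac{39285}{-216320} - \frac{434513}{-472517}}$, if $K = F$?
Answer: $- \frac{2644503309127680}{15086204363} \approx -1.7529 \cdot 10^{5}$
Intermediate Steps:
$K = -55$
$\frac{- 84 K \left(-28\right)}{\frac{39285}{-216320} - \frac{434513}{-472517}} = \frac{\left(-84\right) \left(-55\right) \left(-28\right)}{\frac{39285}{-216320} - \frac{434513}{-472517}} = \frac{4620 \left(-28\right)}{39285 \left(- \frac{1}{216320}\right) - - \frac{434513}{472517}} = - \frac{129360}{- \frac{7857}{43264} + \frac{434513}{472517}} = - \frac{129360}{\frac{15086204363}{20442975488}} = \left(-129360\right) \frac{20442975488}{15086204363} = - \frac{2644503309127680}{15086204363}$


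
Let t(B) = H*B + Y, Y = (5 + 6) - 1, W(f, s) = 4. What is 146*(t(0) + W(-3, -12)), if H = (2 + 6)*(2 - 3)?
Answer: 2044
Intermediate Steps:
Y = 10 (Y = 11 - 1 = 10)
H = -8 (H = 8*(-1) = -8)
t(B) = 10 - 8*B (t(B) = -8*B + 10 = 10 - 8*B)
146*(t(0) + W(-3, -12)) = 146*((10 - 8*0) + 4) = 146*((10 + 0) + 4) = 146*(10 + 4) = 146*14 = 2044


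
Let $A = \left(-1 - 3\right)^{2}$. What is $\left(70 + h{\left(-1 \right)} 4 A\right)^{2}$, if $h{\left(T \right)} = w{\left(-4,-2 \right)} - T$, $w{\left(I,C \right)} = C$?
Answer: $36$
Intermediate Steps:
$A = 16$ ($A = \left(-4\right)^{2} = 16$)
$h{\left(T \right)} = -2 - T$
$\left(70 + h{\left(-1 \right)} 4 A\right)^{2} = \left(70 + \left(-2 - -1\right) 4 \cdot 16\right)^{2} = \left(70 + \left(-2 + 1\right) 4 \cdot 16\right)^{2} = \left(70 + \left(-1\right) 4 \cdot 16\right)^{2} = \left(70 - 64\right)^{2} = 6^{2} = 36$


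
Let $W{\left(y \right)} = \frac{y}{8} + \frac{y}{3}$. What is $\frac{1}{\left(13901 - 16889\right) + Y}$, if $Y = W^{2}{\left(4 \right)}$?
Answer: $- \frac{36}{107447} \approx -0.00033505$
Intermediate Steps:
$W{\left(y \right)} = \frac{11 y}{24}$ ($W{\left(y \right)} = y \frac{1}{8} + y \frac{1}{3} = \frac{y}{8} + \frac{y}{3} = \frac{11 y}{24}$)
$Y = \frac{121}{36}$ ($Y = \left(\frac{11}{24} \cdot 4\right)^{2} = \left(\frac{11}{6}\right)^{2} = \frac{121}{36} \approx 3.3611$)
$\frac{1}{\left(13901 - 16889\right) + Y} = \frac{1}{\left(13901 - 16889\right) + \frac{121}{36}} = \frac{1}{-2988 + \frac{121}{36}} = \frac{1}{- \frac{107447}{36}} = - \frac{36}{107447}$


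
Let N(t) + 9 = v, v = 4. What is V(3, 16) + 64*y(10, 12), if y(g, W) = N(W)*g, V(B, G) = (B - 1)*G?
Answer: -3168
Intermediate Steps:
V(B, G) = G*(-1 + B) (V(B, G) = (-1 + B)*G = G*(-1 + B))
N(t) = -5 (N(t) = -9 + 4 = -5)
y(g, W) = -5*g
V(3, 16) + 64*y(10, 12) = 16*(-1 + 3) + 64*(-5*10) = 16*2 + 64*(-50) = 32 - 3200 = -3168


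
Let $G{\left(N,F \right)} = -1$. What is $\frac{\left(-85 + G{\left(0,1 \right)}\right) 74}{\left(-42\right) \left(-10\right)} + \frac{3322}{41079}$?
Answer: $- \frac{21669293}{1437765} \approx -15.072$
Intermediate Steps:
$\frac{\left(-85 + G{\left(0,1 \right)}\right) 74}{\left(-42\right) \left(-10\right)} + \frac{3322}{41079} = \frac{\left(-85 - 1\right) 74}{\left(-42\right) \left(-10\right)} + \frac{3322}{41079} = \frac{\left(-86\right) 74}{420} + 3322 \cdot \frac{1}{41079} = \left(-6364\right) \frac{1}{420} + \frac{3322}{41079} = - \frac{1591}{105} + \frac{3322}{41079} = - \frac{21669293}{1437765}$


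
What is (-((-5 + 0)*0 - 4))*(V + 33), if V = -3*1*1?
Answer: 120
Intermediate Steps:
V = -3 (V = -3*1 = -3)
(-((-5 + 0)*0 - 4))*(V + 33) = (-((-5 + 0)*0 - 4))*(-3 + 33) = -(-5*0 - 4)*30 = -(0 - 4)*30 = -1*(-4)*30 = 4*30 = 120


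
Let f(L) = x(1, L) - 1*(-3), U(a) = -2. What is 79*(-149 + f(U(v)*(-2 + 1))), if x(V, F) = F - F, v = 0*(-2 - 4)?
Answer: -11534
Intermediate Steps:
v = 0 (v = 0*(-6) = 0)
x(V, F) = 0
f(L) = 3 (f(L) = 0 - 1*(-3) = 0 + 3 = 3)
79*(-149 + f(U(v)*(-2 + 1))) = 79*(-149 + 3) = 79*(-146) = -11534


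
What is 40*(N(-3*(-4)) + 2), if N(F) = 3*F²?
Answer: 17360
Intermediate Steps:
40*(N(-3*(-4)) + 2) = 40*(3*(-3*(-4))² + 2) = 40*(3*12² + 2) = 40*(3*144 + 2) = 40*(432 + 2) = 40*434 = 17360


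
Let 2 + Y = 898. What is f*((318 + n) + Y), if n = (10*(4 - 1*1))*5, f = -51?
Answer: -69564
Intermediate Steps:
Y = 896 (Y = -2 + 898 = 896)
n = 150 (n = (10*(4 - 1))*5 = (10*3)*5 = 30*5 = 150)
f*((318 + n) + Y) = -51*((318 + 150) + 896) = -51*(468 + 896) = -51*1364 = -69564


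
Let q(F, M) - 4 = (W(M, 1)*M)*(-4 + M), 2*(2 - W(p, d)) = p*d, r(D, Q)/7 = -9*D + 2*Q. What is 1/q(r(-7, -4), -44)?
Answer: 1/50692 ≈ 1.9727e-5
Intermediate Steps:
r(D, Q) = -63*D + 14*Q (r(D, Q) = 7*(-9*D + 2*Q) = -63*D + 14*Q)
W(p, d) = 2 - d*p/2 (W(p, d) = 2 - p*d/2 = 2 - d*p/2)
q(F, M) = 4 + M*(-4 + M)*(2 - M/2) (q(F, M) = 4 + ((2 - ½*1*M)*M)*(-4 + M) = 4 + ((2 - M/2)*M)*(-4 + M) = 4 + (M*(2 - M/2))*(-4 + M) = 4 + M*(-4 + M)*(2 - M/2))
1/q(r(-7, -4), -44) = 1/(4 - 8*(-44) + 4*(-44)² - ½*(-44)³) = 1/(4 + 352 + 4*1936 - ½*(-85184)) = 1/(4 + 352 + 7744 + 42592) = 1/50692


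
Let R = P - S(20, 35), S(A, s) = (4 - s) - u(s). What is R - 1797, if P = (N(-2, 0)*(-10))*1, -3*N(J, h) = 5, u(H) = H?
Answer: -5143/3 ≈ -1714.3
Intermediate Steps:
N(J, h) = -5/3 (N(J, h) = -⅓*5 = -5/3)
S(A, s) = 4 - 2*s (S(A, s) = (4 - s) - s = 4 - 2*s)
P = 50/3 (P = -5/3*(-10)*1 = (50/3)*1 = 50/3 ≈ 16.667)
R = 248/3 (R = 50/3 - (4 - 2*35) = 50/3 - (4 - 70) = 50/3 - 1*(-66) = 50/3 + 66 = 248/3 ≈ 82.667)
R - 1797 = 248/3 - 1797 = -5143/3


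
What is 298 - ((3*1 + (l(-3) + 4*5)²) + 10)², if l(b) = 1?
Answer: -205818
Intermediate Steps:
298 - ((3*1 + (l(-3) + 4*5)²) + 10)² = 298 - ((3*1 + (1 + 4*5)²) + 10)² = 298 - ((3 + (1 + 20)²) + 10)² = 298 - ((3 + 21²) + 10)² = 298 - ((3 + 441) + 10)² = 298 - (444 + 10)² = 298 - 1*454² = 298 - 1*206116 = 298 - 206116 = -205818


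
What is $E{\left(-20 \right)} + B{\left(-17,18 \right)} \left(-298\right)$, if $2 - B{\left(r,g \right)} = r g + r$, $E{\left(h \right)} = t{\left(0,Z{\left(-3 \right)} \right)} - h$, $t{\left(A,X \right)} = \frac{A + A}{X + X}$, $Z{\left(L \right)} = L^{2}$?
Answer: $-96830$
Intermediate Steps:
$t{\left(A,X \right)} = \frac{A}{X}$ ($t{\left(A,X \right)} = \frac{2 A}{2 X} = 2 A \frac{1}{2 X} = \frac{A}{X}$)
$E{\left(h \right)} = - h$ ($E{\left(h \right)} = \frac{0}{\left(-3\right)^{2}} - h = \frac{0}{9} - h = 0 \cdot \frac{1}{9} - h = 0 - h = - h$)
$B{\left(r,g \right)} = 2 - r - g r$ ($B{\left(r,g \right)} = 2 - \left(r g + r\right) = 2 - \left(g r + r\right) = 2 - \left(r + g r\right) = 2 - r - g r$)
$E{\left(-20 \right)} + B{\left(-17,18 \right)} \left(-298\right) = \left(-1\right) \left(-20\right) + \left(2 - -17 - 18 \left(-17\right)\right) \left(-298\right) = 20 + \left(2 + 17 + 306\right) \left(-298\right) = 20 + 325 \left(-298\right) = 20 - 96850 = -96830$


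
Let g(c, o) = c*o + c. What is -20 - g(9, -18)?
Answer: 133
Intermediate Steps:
g(c, o) = c + c*o
-20 - g(9, -18) = -20 - 9*(1 - 18) = -20 - 9*(-17) = -20 - 1*(-153) = -20 + 153 = 133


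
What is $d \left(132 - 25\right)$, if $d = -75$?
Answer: $-8025$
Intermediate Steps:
$d \left(132 - 25\right) = - 75 \left(132 - 25\right) = \left(-75\right) 107 = -8025$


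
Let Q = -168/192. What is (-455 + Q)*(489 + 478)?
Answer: -3526649/8 ≈ -4.4083e+5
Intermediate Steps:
Q = -7/8 (Q = -168*1/192 = -7/8 ≈ -0.87500)
(-455 + Q)*(489 + 478) = (-455 - 7/8)*(489 + 478) = -3647/8*967 = -3526649/8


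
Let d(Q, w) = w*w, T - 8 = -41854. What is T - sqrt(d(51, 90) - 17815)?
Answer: -41846 - I*sqrt(9715) ≈ -41846.0 - 98.565*I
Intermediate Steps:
T = -41846 (T = 8 - 41854 = -41846)
d(Q, w) = w**2
T - sqrt(d(51, 90) - 17815) = -41846 - sqrt(90**2 - 17815) = -41846 - sqrt(8100 - 17815) = -41846 - sqrt(-9715) = -41846 - I*sqrt(9715)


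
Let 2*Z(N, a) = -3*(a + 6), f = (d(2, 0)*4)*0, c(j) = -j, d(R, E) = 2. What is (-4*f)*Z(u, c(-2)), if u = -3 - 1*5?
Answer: 0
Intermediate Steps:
f = 0 (f = (2*4)*0 = 8*0 = 0)
u = -8 (u = -3 - 5 = -8)
Z(N, a) = -9 - 3*a/2 (Z(N, a) = (-3*(a + 6))/2 = (-3*(6 + a))/2 = (-18 - 3*a)/2 = -9 - 3*a/2)
(-4*f)*Z(u, c(-2)) = (-4*0)*(-9 - (-3)*(-2)/2) = 0*(-9 - 3/2*2) = 0*(-9 - 3) = 0*(-12) = 0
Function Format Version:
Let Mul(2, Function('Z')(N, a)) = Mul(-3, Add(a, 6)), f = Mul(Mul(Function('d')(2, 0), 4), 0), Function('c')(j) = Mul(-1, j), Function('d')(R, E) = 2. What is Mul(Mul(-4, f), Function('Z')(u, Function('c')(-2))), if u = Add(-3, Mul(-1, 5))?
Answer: 0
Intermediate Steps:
f = 0 (f = Mul(Mul(2, 4), 0) = Mul(8, 0) = 0)
u = -8 (u = Add(-3, -5) = -8)
Function('Z')(N, a) = Add(-9, Mul(Rational(-3, 2), a)) (Function('Z')(N, a) = Mul(Rational(1, 2), Mul(-3, Add(a, 6))) = Mul(Rational(1, 2), Mul(-3, Add(6, a))) = Mul(Rational(1, 2), Add(-18, Mul(-3, a))) = Add(-9, Mul(Rational(-3, 2), a)))
Mul(Mul(-4, f), Function('Z')(u, Function('c')(-2))) = Mul(Mul(-4, 0), Add(-9, Mul(Rational(-3, 2), Mul(-1, -2)))) = Mul(0, Add(-9, Mul(Rational(-3, 2), 2))) = Mul(0, Add(-9, -3)) = Mul(0, -12) = 0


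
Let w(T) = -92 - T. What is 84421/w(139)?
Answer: -84421/231 ≈ -365.46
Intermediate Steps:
84421/w(139) = 84421/(-92 - 1*139) = 84421/(-92 - 139) = 84421/(-231) = 84421*(-1/231) = -84421/231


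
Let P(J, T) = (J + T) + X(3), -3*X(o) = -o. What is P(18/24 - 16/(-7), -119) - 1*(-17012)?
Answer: 473117/28 ≈ 16897.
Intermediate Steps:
X(o) = o/3 (X(o) = -(-1)*o/3 = o/3)
P(J, T) = 1 + J + T (P(J, T) = (J + T) + (⅓)*3 = (J + T) + 1 = 1 + J + T)
P(18/24 - 16/(-7), -119) - 1*(-17012) = (1 + (18/24 - 16/(-7)) - 119) - 1*(-17012) = (1 + (18*(1/24) - 16*(-⅐)) - 119) + 17012 = (1 + (¾ + 16/7) - 119) + 17012 = (1 + 85/28 - 119) + 17012 = -3219/28 + 17012 = 473117/28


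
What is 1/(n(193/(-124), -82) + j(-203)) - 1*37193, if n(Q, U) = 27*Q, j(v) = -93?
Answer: -622722523/16743 ≈ -37193.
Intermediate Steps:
1/(n(193/(-124), -82) + j(-203)) - 1*37193 = 1/(27*(193/(-124)) - 93) - 1*37193 = 1/(27*(193*(-1/124)) - 93) - 37193 = 1/(27*(-193/124) - 93) - 37193 = 1/(-5211/124 - 93) - 37193 = 1/(-16743/124) - 37193 = -124/16743 - 37193 = -622722523/16743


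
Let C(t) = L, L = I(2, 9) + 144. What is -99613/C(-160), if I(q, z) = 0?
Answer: -99613/144 ≈ -691.76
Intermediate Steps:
L = 144 (L = 0 + 144 = 144)
C(t) = 144
-99613/C(-160) = -99613/144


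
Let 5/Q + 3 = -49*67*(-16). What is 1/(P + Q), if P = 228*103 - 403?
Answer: 10505/242465906 ≈ 4.3326e-5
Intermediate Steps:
P = 23081 (P = 23484 - 403 = 23081)
Q = 1/10505 (Q = 5/(-3 - 49*67*(-16)) = 5/(-3 - 3283*(-16)) = 5/(-3 + 52528) = 5/52525 = 5*(1/52525) = 1/10505 ≈ 9.5193e-5)
1/(P + Q) = 1/(23081 + 1/10505) = 1/(242465906/10505) = 10505/242465906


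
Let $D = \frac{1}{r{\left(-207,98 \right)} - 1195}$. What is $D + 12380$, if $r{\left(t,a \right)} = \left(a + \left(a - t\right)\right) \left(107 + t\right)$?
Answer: $\frac{513708099}{41495} \approx 12380.0$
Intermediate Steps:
$r{\left(t,a \right)} = \left(107 + t\right) \left(- t + 2 a\right)$ ($r{\left(t,a \right)} = \left(- t + 2 a\right) \left(107 + t\right) = \left(107 + t\right) \left(- t + 2 a\right)$)
$D = - \frac{1}{41495}$ ($D = \frac{1}{\left(- \left(-207\right)^{2} - -22149 + 214 \cdot 98 + 2 \cdot 98 \left(-207\right)\right) - 1195} = \frac{1}{\left(\left(-1\right) 42849 + 22149 + 20972 - 40572\right) - 1195} = \frac{1}{\left(-42849 + 22149 + 20972 - 40572\right) - 1195} = \frac{1}{-40300 - 1195} = \frac{1}{-41495} = - \frac{1}{41495} \approx -2.4099 \cdot 10^{-5}$)
$D + 12380 = - \frac{1}{41495} + 12380 = \frac{513708099}{41495}$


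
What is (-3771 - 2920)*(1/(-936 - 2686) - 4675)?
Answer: 113297706041/3622 ≈ 3.1280e+7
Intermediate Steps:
(-3771 - 2920)*(1/(-936 - 2686) - 4675) = -6691*(1/(-3622) - 4675) = -6691*(-1/3622 - 4675) = -6691*(-16932851/3622) = 113297706041/3622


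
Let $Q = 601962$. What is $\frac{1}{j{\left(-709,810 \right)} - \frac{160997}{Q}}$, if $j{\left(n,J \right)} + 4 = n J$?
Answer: $- \frac{601962}{345703325825} \approx -1.7413 \cdot 10^{-6}$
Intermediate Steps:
$j{\left(n,J \right)} = -4 + J n$ ($j{\left(n,J \right)} = -4 + n J = -4 + J n$)
$\frac{1}{j{\left(-709,810 \right)} - \frac{160997}{Q}} = \frac{1}{\left(-4 + 810 \left(-709\right)\right) - \frac{160997}{601962}} = \frac{1}{\left(-4 - 574290\right) - \frac{160997}{601962}} = \frac{1}{-574294 - \frac{160997}{601962}} = \frac{1}{- \frac{345703325825}{601962}} = - \frac{601962}{345703325825}$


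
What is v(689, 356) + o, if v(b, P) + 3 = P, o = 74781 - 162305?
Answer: -87171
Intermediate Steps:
o = -87524
v(b, P) = -3 + P
v(689, 356) + o = (-3 + 356) - 87524 = 353 - 87524 = -87171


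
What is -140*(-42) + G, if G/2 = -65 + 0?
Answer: 5750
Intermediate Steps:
G = -130 (G = 2*(-65 + 0) = 2*(-65) = -130)
-140*(-42) + G = -140*(-42) - 130 = 5880 - 130 = 5750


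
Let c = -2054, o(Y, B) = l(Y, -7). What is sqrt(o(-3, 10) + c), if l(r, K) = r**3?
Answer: I*sqrt(2081) ≈ 45.618*I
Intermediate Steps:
o(Y, B) = Y**3
sqrt(o(-3, 10) + c) = sqrt((-3)**3 - 2054) = sqrt(-27 - 2054) = sqrt(-2081) = I*sqrt(2081)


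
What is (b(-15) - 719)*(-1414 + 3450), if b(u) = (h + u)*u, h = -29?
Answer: -120124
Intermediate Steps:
b(u) = u*(-29 + u) (b(u) = (-29 + u)*u = u*(-29 + u))
(b(-15) - 719)*(-1414 + 3450) = (-15*(-29 - 15) - 719)*(-1414 + 3450) = (-15*(-44) - 719)*2036 = (660 - 719)*2036 = -59*2036 = -120124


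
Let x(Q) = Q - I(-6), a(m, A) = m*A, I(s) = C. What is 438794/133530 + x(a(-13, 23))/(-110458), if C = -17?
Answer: 12126490778/3687364185 ≈ 3.2887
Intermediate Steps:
I(s) = -17
a(m, A) = A*m
x(Q) = 17 + Q (x(Q) = Q - 1*(-17) = Q + 17 = 17 + Q)
438794/133530 + x(a(-13, 23))/(-110458) = 438794/133530 + (17 + 23*(-13))/(-110458) = 438794*(1/133530) + (17 - 299)*(-1/110458) = 219397/66765 - 282*(-1/110458) = 219397/66765 + 141/55229 = 12126490778/3687364185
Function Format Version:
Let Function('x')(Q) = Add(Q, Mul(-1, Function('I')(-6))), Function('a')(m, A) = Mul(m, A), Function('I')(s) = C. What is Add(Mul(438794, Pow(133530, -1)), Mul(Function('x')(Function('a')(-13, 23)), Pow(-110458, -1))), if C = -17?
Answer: Rational(12126490778, 3687364185) ≈ 3.2887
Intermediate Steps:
Function('I')(s) = -17
Function('a')(m, A) = Mul(A, m)
Function('x')(Q) = Add(17, Q) (Function('x')(Q) = Add(Q, Mul(-1, -17)) = Add(Q, 17) = Add(17, Q))
Add(Mul(438794, Pow(133530, -1)), Mul(Function('x')(Function('a')(-13, 23)), Pow(-110458, -1))) = Add(Mul(438794, Pow(133530, -1)), Mul(Add(17, Mul(23, -13)), Pow(-110458, -1))) = Add(Mul(438794, Rational(1, 133530)), Mul(Add(17, -299), Rational(-1, 110458))) = Add(Rational(219397, 66765), Mul(-282, Rational(-1, 110458))) = Add(Rational(219397, 66765), Rational(141, 55229)) = Rational(12126490778, 3687364185)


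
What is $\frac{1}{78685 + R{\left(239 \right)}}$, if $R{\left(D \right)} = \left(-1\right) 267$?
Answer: $\frac{1}{78418} \approx 1.2752 \cdot 10^{-5}$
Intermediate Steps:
$R{\left(D \right)} = -267$
$\frac{1}{78685 + R{\left(239 \right)}} = \frac{1}{78685 - 267} = \frac{1}{78418}$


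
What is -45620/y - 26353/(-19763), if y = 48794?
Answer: 192140111/482157911 ≈ 0.39850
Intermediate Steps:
-45620/y - 26353/(-19763) = -45620/48794 - 26353/(-19763) = -45620*1/48794 - 26353*(-1/19763) = -22810/24397 + 26353/19763 = 192140111/482157911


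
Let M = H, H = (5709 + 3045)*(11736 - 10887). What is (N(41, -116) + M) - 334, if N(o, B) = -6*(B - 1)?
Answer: 7432514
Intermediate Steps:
H = 7432146 (H = 8754*849 = 7432146)
M = 7432146
N(o, B) = 6 - 6*B (N(o, B) = -6*(-1 + B) = 6 - 6*B)
(N(41, -116) + M) - 334 = ((6 - 6*(-116)) + 7432146) - 334 = ((6 + 696) + 7432146) - 334 = (702 + 7432146) - 334 = 7432848 - 334 = 7432514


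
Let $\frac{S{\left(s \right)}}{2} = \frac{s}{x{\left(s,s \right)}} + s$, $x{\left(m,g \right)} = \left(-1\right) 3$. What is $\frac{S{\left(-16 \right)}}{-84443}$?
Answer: $\frac{64}{253329} \approx 0.00025264$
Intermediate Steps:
$x{\left(m,g \right)} = -3$
$S{\left(s \right)} = \frac{4 s}{3}$ ($S{\left(s \right)} = 2 \left(\frac{s}{-3} + s\right) = 2 \left(- \frac{s}{3} + s\right) = 2 \frac{2 s}{3} = \frac{4 s}{3}$)
$\frac{S{\left(-16 \right)}}{-84443} = \frac{\frac{4}{3} \left(-16\right)}{-84443} = \left(- \frac{64}{3}\right) \left(- \frac{1}{84443}\right) = \frac{64}{253329}$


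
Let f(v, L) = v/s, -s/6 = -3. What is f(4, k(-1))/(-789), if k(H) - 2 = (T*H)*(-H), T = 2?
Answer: -2/7101 ≈ -0.00028165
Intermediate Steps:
s = 18 (s = -6*(-3) = 18)
k(H) = 2 - 2*H**2 (k(H) = 2 + (2*H)*(-H) = 2 - 2*H**2)
f(v, L) = v/18
f(4, k(-1))/(-789) = ((1/18)*4)/(-789) = -1/789*2/9 = -2/7101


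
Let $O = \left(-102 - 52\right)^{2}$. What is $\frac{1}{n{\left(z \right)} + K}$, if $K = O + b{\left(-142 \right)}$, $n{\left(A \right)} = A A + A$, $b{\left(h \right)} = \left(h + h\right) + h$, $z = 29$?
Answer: $\frac{1}{24160} \approx 4.1391 \cdot 10^{-5}$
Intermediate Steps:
$O = 23716$ ($O = \left(-154\right)^{2} = 23716$)
$b{\left(h \right)} = 3 h$ ($b{\left(h \right)} = 2 h + h = 3 h$)
$n{\left(A \right)} = A + A^{2}$ ($n{\left(A \right)} = A^{2} + A = A + A^{2}$)
$K = 23290$ ($K = 23716 + 3 \left(-142\right) = 23716 - 426 = 23290$)
$\frac{1}{n{\left(z \right)} + K} = \frac{1}{29 \left(1 + 29\right) + 23290} = \frac{1}{29 \cdot 30 + 23290} = \frac{1}{870 + 23290} = \frac{1}{24160}$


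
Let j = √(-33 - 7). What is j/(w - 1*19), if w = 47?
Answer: I*√10/14 ≈ 0.22588*I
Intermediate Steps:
j = 2*I*√10 (j = √(-40) = 2*I*√10 ≈ 6.3246*I)
j/(w - 1*19) = (2*I*√10)/(47 - 1*19) = (2*I*√10)/(47 - 19) = (2*I*√10)/28 = I*√10/14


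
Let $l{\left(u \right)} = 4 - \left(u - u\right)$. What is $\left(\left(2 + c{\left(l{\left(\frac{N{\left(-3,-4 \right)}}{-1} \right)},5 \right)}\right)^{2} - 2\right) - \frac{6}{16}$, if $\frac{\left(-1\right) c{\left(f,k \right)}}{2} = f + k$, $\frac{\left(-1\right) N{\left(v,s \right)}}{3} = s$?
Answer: $\frac{2029}{8} \approx 253.63$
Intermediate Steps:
$N{\left(v,s \right)} = - 3 s$
$l{\left(u \right)} = 4$ ($l{\left(u \right)} = 4 - 0 = 4 + 0 = 4$)
$c{\left(f,k \right)} = - 2 f - 2 k$ ($c{\left(f,k \right)} = - 2 \left(f + k\right) = - 2 f - 2 k$)
$\left(\left(2 + c{\left(l{\left(\frac{N{\left(-3,-4 \right)}}{-1} \right)},5 \right)}\right)^{2} - 2\right) - \frac{6}{16} = \left(\left(2 - 18\right)^{2} - 2\right) - \frac{6}{16} = \left(\left(2 - 18\right)^{2} - 2\right) - \frac{3}{8} = \left(\left(-16\right)^{2} - 2\right) - \frac{3}{8} = \left(256 - 2\right) - \frac{3}{8} = 254 - \frac{3}{8} = \frac{2029}{8}$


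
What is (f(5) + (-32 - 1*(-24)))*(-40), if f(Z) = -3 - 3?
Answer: 560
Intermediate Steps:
f(Z) = -6
(f(5) + (-32 - 1*(-24)))*(-40) = (-6 + (-32 - 1*(-24)))*(-40) = (-6 + (-32 + 24))*(-40) = (-6 - 8)*(-40) = -14*(-40) = 560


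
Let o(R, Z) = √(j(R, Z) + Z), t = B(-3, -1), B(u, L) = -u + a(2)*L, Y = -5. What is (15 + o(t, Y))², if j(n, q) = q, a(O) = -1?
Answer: (15 + I*√10)² ≈ 215.0 + 94.868*I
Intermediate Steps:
B(u, L) = -L - u (B(u, L) = -u - L = -L - u)
t = 4 (t = -1*(-1) - 1*(-3) = 1 + 3 = 4)
o(R, Z) = √2*√Z (o(R, Z) = √(Z + Z) = √(2*Z) = √2*√Z)
(15 + o(t, Y))² = (15 + √2*√(-5))² = (15 + √2*(I*√5))² = (15 + I*√10)²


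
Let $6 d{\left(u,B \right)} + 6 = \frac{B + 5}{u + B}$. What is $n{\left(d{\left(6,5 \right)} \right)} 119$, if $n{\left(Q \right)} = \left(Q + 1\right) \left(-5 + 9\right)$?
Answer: $\frac{2380}{33} \approx 72.121$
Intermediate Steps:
$d{\left(u,B \right)} = -1 + \frac{5 + B}{6 \left(B + u\right)}$ ($d{\left(u,B \right)} = -1 + \frac{\left(B + 5\right) \frac{1}{u + B}}{6} = -1 + \frac{\left(5 + B\right) \frac{1}{B + u}}{6} = -1 + \frac{\frac{1}{B + u} \left(5 + B\right)}{6} = -1 + \frac{5 + B}{6 \left(B + u\right)}$)
$n{\left(Q \right)} = 4 + 4 Q$ ($n{\left(Q \right)} = \left(1 + Q\right) 4 = 4 + 4 Q$)
$n{\left(d{\left(6,5 \right)} \right)} 119 = \left(4 + 4 \frac{\frac{5}{6} - 6 - \frac{25}{6}}{5 + 6}\right) 119 = \left(4 + 4 \frac{\frac{5}{6} - 6 - \frac{25}{6}}{11}\right) 119 = \left(4 + 4 \cdot \frac{1}{11} \left(- \frac{28}{3}\right)\right) 119 = \left(4 + 4 \left(- \frac{28}{33}\right)\right) 119 = \left(4 - \frac{112}{33}\right) 119 = \frac{20}{33} \cdot 119 = \frac{2380}{33}$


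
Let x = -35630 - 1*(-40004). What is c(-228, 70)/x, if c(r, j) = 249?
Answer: 83/1458 ≈ 0.056927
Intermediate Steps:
x = 4374 (x = -35630 + 40004 = 4374)
c(-228, 70)/x = 249/4374 = 249*(1/4374) = 83/1458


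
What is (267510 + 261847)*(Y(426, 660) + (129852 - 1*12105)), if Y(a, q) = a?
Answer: 62555704761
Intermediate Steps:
(267510 + 261847)*(Y(426, 660) + (129852 - 1*12105)) = (267510 + 261847)*(426 + (129852 - 1*12105)) = 529357*(426 + (129852 - 12105)) = 529357*(426 + 117747) = 529357*118173 = 62555704761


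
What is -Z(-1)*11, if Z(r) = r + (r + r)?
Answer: 33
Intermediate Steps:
Z(r) = 3*r (Z(r) = r + 2*r = 3*r)
-Z(-1)*11 = -3*(-1)*11 = -1*(-3)*11 = 3*11 = 33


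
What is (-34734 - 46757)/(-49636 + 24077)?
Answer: 81491/25559 ≈ 3.1883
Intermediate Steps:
(-34734 - 46757)/(-49636 + 24077) = -81491/(-25559) = -81491*(-1/25559) = 81491/25559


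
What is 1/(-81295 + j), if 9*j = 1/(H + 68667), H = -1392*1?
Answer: -605475/49222090124 ≈ -1.2301e-5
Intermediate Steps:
H = -1392
j = 1/605475 (j = 1/(9*(-1392 + 68667)) = (⅑)/67275 = (⅑)*(1/67275) = 1/605475 ≈ 1.6516e-6)
1/(-81295 + j) = 1/(-81295 + 1/605475) = 1/(-49222090124/605475) = -605475/49222090124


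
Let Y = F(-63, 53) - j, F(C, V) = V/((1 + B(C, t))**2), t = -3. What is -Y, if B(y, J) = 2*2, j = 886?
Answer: 22097/25 ≈ 883.88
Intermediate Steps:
B(y, J) = 4
F(C, V) = V/25 (F(C, V) = V/((1 + 4)**2) = V/(5**2) = V/25)
Y = -22097/25 (Y = (1/25)*53 - 1*886 = 53/25 - 886 = -22097/25 ≈ -883.88)
-Y = -1*(-22097/25) = 22097/25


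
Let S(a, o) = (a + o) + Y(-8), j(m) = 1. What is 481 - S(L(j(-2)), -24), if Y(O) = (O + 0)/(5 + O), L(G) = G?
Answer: 1504/3 ≈ 501.33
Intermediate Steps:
Y(O) = O/(5 + O)
S(a, o) = 8/3 + a + o (S(a, o) = (a + o) - 8/(5 - 8) = (a + o) - 8/(-3) = (a + o) - 8*(-⅓) = (a + o) + 8/3 = 8/3 + a + o)
481 - S(L(j(-2)), -24) = 481 - (8/3 + 1 - 24) = 481 - 1*(-61/3) = 481 + 61/3 = 1504/3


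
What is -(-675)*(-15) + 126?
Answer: -9999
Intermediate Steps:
-(-675)*(-15) + 126 = -135*75 + 126 = -10125 + 126 = -9999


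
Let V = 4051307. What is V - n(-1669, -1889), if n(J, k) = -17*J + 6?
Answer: 4022928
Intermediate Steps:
n(J, k) = 6 - 17*J
V - n(-1669, -1889) = 4051307 - (6 - 17*(-1669)) = 4051307 - (6 + 28373) = 4051307 - 1*28379 = 4051307 - 28379 = 4022928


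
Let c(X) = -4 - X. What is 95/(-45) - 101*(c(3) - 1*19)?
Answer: 23615/9 ≈ 2623.9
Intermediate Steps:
95/(-45) - 101*(c(3) - 1*19) = 95/(-45) - 101*((-4 - 1*3) - 1*19) = 95*(-1/45) - 101*((-4 - 3) - 19) = -19/9 - 101*(-7 - 19) = -19/9 - 101*(-26) = -19/9 + 2626 = 23615/9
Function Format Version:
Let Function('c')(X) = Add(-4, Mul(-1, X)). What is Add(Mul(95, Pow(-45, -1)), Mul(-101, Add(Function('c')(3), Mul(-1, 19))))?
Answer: Rational(23615, 9) ≈ 2623.9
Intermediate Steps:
Add(Mul(95, Pow(-45, -1)), Mul(-101, Add(Function('c')(3), Mul(-1, 19)))) = Add(Mul(95, Pow(-45, -1)), Mul(-101, Add(Add(-4, Mul(-1, 3)), Mul(-1, 19)))) = Add(Mul(95, Rational(-1, 45)), Mul(-101, Add(Add(-4, -3), -19))) = Add(Rational(-19, 9), Mul(-101, Add(-7, -19))) = Add(Rational(-19, 9), Mul(-101, -26)) = Add(Rational(-19, 9), 2626) = Rational(23615, 9)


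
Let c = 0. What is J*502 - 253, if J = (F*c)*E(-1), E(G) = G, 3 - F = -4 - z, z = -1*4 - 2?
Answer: -253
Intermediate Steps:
z = -6 (z = -4 - 2 = -6)
F = 1 (F = 3 - (-4 - 1*(-6)) = 3 - (-4 + 6) = 3 - 1*2 = 3 - 2 = 1)
J = 0 (J = (1*0)*(-1) = 0*(-1) = 0)
J*502 - 253 = 0*502 - 253 = 0 - 253 = -253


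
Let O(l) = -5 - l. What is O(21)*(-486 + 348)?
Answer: 3588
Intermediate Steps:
O(21)*(-486 + 348) = (-5 - 1*21)*(-486 + 348) = (-5 - 21)*(-138) = -26*(-138) = 3588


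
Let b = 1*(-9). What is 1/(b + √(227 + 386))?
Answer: 9/532 + √613/532 ≈ 0.063456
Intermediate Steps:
b = -9
1/(b + √(227 + 386)) = 1/(-9 + √(227 + 386)) = 1/(-9 + √613)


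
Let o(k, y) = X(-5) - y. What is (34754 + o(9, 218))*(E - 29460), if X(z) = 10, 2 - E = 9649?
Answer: -1350990422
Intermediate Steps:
E = -9647 (E = 2 - 1*9649 = 2 - 9649 = -9647)
o(k, y) = 10 - y
(34754 + o(9, 218))*(E - 29460) = (34754 + (10 - 1*218))*(-9647 - 29460) = (34754 + (10 - 218))*(-39107) = (34754 - 208)*(-39107) = 34546*(-39107) = -1350990422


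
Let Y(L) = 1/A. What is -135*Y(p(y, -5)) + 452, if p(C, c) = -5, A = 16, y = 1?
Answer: 7097/16 ≈ 443.56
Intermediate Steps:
Y(L) = 1/16
-135*Y(p(y, -5)) + 452 = -135*1/16 + 452 = -135/16 + 452 = 7097/16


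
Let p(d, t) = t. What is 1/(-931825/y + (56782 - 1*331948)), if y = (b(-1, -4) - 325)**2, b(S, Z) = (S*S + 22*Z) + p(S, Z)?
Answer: -173056/47620059121 ≈ -3.6341e-6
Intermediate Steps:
b(S, Z) = S**2 + 23*Z (b(S, Z) = (S*S + 22*Z) + Z = (S**2 + 22*Z) + Z = S**2 + 23*Z)
y = 173056 (y = (((-1)**2 + 23*(-4)) - 325)**2 = ((1 - 92) - 325)**2 = (-91 - 325)**2 = (-416)**2 = 173056)
1/(-931825/y + (56782 - 1*331948)) = 1/(-931825/173056 + (56782 - 1*331948)) = 1/(-931825*1/173056 + (56782 - 331948)) = 1/(-931825/173056 - 275166) = 1/(-47620059121/173056) = -173056/47620059121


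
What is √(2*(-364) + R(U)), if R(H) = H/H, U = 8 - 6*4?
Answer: I*√727 ≈ 26.963*I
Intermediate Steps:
U = -16 (U = 8 - 24 = -16)
R(H) = 1
√(2*(-364) + R(U)) = √(2*(-364) + 1) = √(-728 + 1) = √(-727) = I*√727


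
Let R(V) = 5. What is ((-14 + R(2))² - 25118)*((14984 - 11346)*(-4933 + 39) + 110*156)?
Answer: 445338426844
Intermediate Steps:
((-14 + R(2))² - 25118)*((14984 - 11346)*(-4933 + 39) + 110*156) = ((-14 + 5)² - 25118)*((14984 - 11346)*(-4933 + 39) + 110*156) = ((-9)² - 25118)*(3638*(-4894) + 17160) = (81 - 25118)*(-17804372 + 17160) = -25037*(-17787212) = 445338426844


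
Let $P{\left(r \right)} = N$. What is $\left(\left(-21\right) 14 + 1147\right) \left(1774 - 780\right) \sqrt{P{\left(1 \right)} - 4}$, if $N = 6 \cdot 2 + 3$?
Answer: $847882 \sqrt{11} \approx 2.8121 \cdot 10^{6}$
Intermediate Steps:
$N = 15$ ($N = 12 + 3 = 15$)
$P{\left(r \right)} = 15$
$\left(\left(-21\right) 14 + 1147\right) \left(1774 - 780\right) \sqrt{P{\left(1 \right)} - 4} = \left(\left(-21\right) 14 + 1147\right) \left(1774 - 780\right) \sqrt{15 - 4} = \left(-294 + 1147\right) 994 \sqrt{11} = 853 \cdot 994 \sqrt{11} = 847882 \sqrt{11}$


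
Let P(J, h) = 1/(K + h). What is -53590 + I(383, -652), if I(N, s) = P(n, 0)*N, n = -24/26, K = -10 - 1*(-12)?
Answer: -106797/2 ≈ -53399.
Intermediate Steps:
K = 2 (K = -10 + 12 = 2)
n = -12/13 (n = -24*1/26 = -12/13 ≈ -0.92308)
P(J, h) = 1/(2 + h)
I(N, s) = N/2 (I(N, s) = N/(2 + 0) = N/2)
-53590 + I(383, -652) = -53590 + (½)*383 = -53590 + 383/2 = -106797/2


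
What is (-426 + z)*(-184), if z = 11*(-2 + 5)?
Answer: 72312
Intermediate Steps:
z = 33 (z = 11*3 = 33)
(-426 + z)*(-184) = (-426 + 33)*(-184) = -393*(-184) = 72312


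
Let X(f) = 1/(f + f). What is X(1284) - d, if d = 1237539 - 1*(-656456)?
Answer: -4863779159/2568 ≈ -1.8940e+6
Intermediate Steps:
d = 1893995 (d = 1237539 + 656456 = 1893995)
X(f) = 1/(2*f)
X(1284) - d = (½)/1284 - 1*1893995 = (½)*(1/1284) - 1893995 = 1/2568 - 1893995 = -4863779159/2568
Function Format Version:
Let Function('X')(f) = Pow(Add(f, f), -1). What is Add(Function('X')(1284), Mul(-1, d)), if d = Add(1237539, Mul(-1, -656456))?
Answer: Rational(-4863779159, 2568) ≈ -1.8940e+6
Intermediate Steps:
d = 1893995 (d = Add(1237539, 656456) = 1893995)
Function('X')(f) = Mul(Rational(1, 2), Pow(f, -1)) (Function('X')(f) = Pow(Mul(2, f), -1) = Mul(Rational(1, 2), Pow(f, -1)))
Add(Function('X')(1284), Mul(-1, d)) = Add(Mul(Rational(1, 2), Pow(1284, -1)), Mul(-1, 1893995)) = Add(Mul(Rational(1, 2), Rational(1, 1284)), -1893995) = Add(Rational(1, 2568), -1893995) = Rational(-4863779159, 2568)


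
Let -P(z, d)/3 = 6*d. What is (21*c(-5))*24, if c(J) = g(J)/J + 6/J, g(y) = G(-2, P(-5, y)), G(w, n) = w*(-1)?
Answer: -4032/5 ≈ -806.40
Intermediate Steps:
P(z, d) = -18*d
G(w, n) = -w
g(y) = 2 (g(y) = -1*(-2) = 2)
c(J) = 8/J (c(J) = 2/J + 6/J = 8/J)
(21*c(-5))*24 = (21*(8/(-5)))*24 = (21*(8*(-⅕)))*24 = (21*(-8/5))*24 = -168/5*24 = -4032/5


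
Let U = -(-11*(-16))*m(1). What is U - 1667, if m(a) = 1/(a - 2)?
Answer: -1491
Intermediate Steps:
m(a) = 1/(-2 + a)
U = 176 (U = -(-11*(-16))/(-2 + 1) = -176/(-1) = -176*(-1) = -1*(-176) = 176)
U - 1667 = 176 - 1667 = -1491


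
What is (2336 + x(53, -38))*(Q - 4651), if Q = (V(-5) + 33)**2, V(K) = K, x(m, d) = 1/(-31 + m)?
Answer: -198736731/22 ≈ -9.0335e+6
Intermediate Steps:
Q = 784 (Q = (-5 + 33)**2 = 28**2 = 784)
(2336 + x(53, -38))*(Q - 4651) = (2336 + 1/(-31 + 53))*(784 - 4651) = (2336 + 1/22)*(-3867) = (51393/22)*(-3867) = -198736731/22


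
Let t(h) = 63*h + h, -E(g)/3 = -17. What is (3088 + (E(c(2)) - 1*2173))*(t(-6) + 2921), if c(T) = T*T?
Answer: 2450742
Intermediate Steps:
c(T) = T²
E(g) = 51 (E(g) = -3*(-17) = 51)
t(h) = 64*h
(3088 + (E(c(2)) - 1*2173))*(t(-6) + 2921) = (3088 + (51 - 1*2173))*(64*(-6) + 2921) = (3088 + (51 - 2173))*(-384 + 2921) = (3088 - 2122)*2537 = 966*2537 = 2450742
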